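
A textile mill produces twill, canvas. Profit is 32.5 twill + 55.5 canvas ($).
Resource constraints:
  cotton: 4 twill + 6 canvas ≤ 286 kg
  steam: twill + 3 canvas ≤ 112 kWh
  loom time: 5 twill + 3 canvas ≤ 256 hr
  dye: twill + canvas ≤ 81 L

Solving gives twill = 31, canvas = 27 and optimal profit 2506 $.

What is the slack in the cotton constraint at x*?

cotton used = 4·31 + 6·27 = 286; slack = 286 − 286 = 0.

0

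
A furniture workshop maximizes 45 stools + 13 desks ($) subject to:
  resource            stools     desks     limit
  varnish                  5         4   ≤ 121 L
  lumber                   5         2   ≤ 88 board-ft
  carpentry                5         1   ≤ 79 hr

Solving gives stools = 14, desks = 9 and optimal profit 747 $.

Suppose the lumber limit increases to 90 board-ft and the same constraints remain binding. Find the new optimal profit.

755

Check each constraint at x*: varnish 106/121 (slack 15); lumber 88/88 (tight); carpentry 79/79 (tight).
By complementary slackness, y = 0 for the non-binding constraint.
The binding rows give the dual system: 5·y_lumber + 5·y_carpentry = 45 and 2·y_lumber + 1·y_carpentry = 13.
Solving: y_lumber = 4, y_carpentry = 5.
Δz = y_lumber·Δb = 4 × (2) = 8, so new z* = 747 + 8 = 755.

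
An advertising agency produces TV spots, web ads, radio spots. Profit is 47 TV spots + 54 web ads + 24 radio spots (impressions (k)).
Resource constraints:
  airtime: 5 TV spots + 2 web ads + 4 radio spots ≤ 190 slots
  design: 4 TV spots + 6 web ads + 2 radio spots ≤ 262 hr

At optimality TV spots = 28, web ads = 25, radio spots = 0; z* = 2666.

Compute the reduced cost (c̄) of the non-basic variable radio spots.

Check each constraint at x*: airtime 190/190 (tight); design 262/262 (tight).
Dual feasibility on the basic columns requires 5·y_airtime + 4·y_design = 47, 2·y_airtime + 6·y_design = 54.
Solving: y_airtime = 3, y_design = 8.
Reduced cost of radio spots: c₃ − yᵀa₃ = 24 − (3·4 + 8·2) = 24 − 28 = -4.

-4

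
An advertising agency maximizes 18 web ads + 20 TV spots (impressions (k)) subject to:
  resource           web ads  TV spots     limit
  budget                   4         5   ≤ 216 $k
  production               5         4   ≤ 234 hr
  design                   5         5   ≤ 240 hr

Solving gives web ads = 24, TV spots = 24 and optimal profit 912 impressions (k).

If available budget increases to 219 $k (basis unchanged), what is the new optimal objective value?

918

Check each constraint at x*: budget 216/216 (tight); production 216/234 (slack 18); design 240/240 (tight).
Since production is not tight, its dual is 0.
From A_Bᵀ y = c: 4·y_budget + 5·y_design = 18; 5·y_budget + 5·y_design = 20.
Solving: y_budget = 2, y_design = 2.
Δz = y_budget·Δb = 2 × (3) = 6, so new z* = 912 + 6 = 918.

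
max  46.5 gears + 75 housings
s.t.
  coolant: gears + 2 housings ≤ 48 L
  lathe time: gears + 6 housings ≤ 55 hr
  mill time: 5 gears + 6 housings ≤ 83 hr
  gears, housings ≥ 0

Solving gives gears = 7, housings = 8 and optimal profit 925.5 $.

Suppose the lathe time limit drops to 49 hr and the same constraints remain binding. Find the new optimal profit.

Check each constraint at x*: coolant 23/48 (slack 25); lathe time 55/55 (tight); mill time 83/83 (tight).
Slack constraints have shadow price 0 (complementary slackness).
From A_Bᵀ y = c: 1·y_lathe time + 5·y_mill time = 46.5; 6·y_lathe time + 6·y_mill time = 75.
This yields shadow prices y_lathe time = 4, y_mill time = 8.5.
Δz = y_lathe time·Δb = 4 × (-6) = -24, so new z* = 925.5 − 24 = 901.5.

901.5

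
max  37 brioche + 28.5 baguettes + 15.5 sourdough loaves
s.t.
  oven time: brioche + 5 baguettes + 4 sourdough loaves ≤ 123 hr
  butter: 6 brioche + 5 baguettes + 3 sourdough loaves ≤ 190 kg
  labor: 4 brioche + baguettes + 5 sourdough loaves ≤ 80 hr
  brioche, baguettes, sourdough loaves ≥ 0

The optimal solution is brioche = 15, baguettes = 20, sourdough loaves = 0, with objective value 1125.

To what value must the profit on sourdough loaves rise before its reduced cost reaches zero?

At the optimum: oven time uses 115 of 123 (slack = 8); butter uses 190 of 190 (binding); labor uses 80 of 80 (binding).
Since oven time is not tight, its dual is 0.
From A_Bᵀ y = c: 6·y_butter + 4·y_labor = 37; 5·y_butter + 1·y_labor = 28.5.
This yields shadow prices y_butter = 5.5, y_labor = 1.
sourdough loaves enters the basis when its profit ≥ yᵀa₃ = 5.5·3 + 1·5 = 21.5.

21.5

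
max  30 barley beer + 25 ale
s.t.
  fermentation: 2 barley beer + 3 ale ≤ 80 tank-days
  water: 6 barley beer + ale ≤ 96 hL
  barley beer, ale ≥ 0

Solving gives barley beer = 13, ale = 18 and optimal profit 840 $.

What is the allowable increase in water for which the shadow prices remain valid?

Binding constraints: fermentation, water. The basis is B = [[2,3],[6,1]] with det -16.
Per unit increase in water, x* moves by d = (0.1875, -0.125).
The basis stays optimal until ale reaches 0; allowable increase = 144 hL.

144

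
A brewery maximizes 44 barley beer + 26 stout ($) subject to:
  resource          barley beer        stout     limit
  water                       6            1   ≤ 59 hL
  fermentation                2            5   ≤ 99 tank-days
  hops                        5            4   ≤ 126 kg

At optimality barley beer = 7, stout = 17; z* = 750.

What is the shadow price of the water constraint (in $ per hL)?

Binding: water and fermentation. Non-binding: hops (23 unused).
Slack constraints have shadow price 0 (complementary slackness).
From A_Bᵀ y = c: 6·y_water + 2·y_fermentation = 44; 1·y_water + 5·y_fermentation = 26.
→ y_water = 6 and y_fermentation = 4.
Shadow price of water = 6.

6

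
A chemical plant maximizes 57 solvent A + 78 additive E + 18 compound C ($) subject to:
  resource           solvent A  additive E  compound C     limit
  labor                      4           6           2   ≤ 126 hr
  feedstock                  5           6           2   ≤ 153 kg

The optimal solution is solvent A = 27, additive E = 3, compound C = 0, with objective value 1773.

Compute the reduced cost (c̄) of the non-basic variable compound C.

-8

Both labor and feedstock are binding at x*.
Dual feasibility on the basic columns requires 4·y_labor + 5·y_feedstock = 57, 6·y_labor + 6·y_feedstock = 78.
→ y_labor = 8 and y_feedstock = 5.
Reduced cost of compound C: c₃ − yᵀa₃ = 18 − (8·2 + 5·2) = 18 − 26 = -8.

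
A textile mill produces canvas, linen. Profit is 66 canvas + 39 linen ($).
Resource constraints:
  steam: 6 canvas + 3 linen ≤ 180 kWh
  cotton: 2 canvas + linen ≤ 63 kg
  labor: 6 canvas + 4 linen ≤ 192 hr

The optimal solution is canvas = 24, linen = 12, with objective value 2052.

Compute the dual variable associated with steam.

5

Binding: steam and labor. Non-binding: cotton (3 unused).
Since cotton is not tight, its dual is 0.
Dual feasibility on the basic columns requires 6·y_steam + 6·y_labor = 66, 3·y_steam + 4·y_labor = 39.
Solving: y_steam = 5, y_labor = 6.
Shadow price of steam = 5.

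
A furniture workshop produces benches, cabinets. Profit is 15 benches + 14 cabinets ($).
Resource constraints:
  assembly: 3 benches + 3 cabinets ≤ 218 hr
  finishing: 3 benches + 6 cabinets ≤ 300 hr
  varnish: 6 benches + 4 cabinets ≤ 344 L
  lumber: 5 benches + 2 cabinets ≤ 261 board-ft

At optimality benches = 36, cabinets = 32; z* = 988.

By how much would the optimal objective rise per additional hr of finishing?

1

Check each constraint at x*: assembly 204/218 (slack 14); finishing 300/300 (tight); varnish 344/344 (tight); lumber 244/261 (slack 17).
Slack constraints have shadow price 0 (complementary slackness).
From A_Bᵀ y = c: 3·y_finishing + 6·y_varnish = 15; 6·y_finishing + 4·y_varnish = 14.
→ y_finishing = 1 and y_varnish = 2.
Shadow price of finishing = 1.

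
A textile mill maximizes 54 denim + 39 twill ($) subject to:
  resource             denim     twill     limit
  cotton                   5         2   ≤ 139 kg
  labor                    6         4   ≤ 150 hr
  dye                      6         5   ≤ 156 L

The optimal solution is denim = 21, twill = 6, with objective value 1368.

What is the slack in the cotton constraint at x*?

22

cotton used = 5·21 + 2·6 = 117; slack = 139 − 117 = 22.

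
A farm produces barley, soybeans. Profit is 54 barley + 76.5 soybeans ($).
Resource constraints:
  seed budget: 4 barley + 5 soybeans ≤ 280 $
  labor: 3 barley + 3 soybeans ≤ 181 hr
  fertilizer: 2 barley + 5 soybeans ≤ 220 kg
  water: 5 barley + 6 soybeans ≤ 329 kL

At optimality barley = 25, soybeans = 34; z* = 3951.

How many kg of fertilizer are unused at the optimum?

0

fertilizer used = 2·25 + 5·34 = 220; slack = 220 − 220 = 0.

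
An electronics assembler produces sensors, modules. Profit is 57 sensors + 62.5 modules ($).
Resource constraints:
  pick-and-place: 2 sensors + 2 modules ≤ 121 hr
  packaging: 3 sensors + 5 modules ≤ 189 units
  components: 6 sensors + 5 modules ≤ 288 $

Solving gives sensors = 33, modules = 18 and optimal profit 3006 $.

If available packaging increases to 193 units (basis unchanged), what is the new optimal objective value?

3030

Binding: packaging and components. Non-binding: pick-and-place (19 unused).
Since pick-and-place is not tight, its dual is 0.
From A_Bᵀ y = c: 3·y_packaging + 6·y_components = 57; 5·y_packaging + 5·y_components = 62.5.
Solving: y_packaging = 6, y_components = 6.5.
Δz = y_packaging·Δb = 6 × (4) = 24, so new z* = 3006 + 24 = 3030.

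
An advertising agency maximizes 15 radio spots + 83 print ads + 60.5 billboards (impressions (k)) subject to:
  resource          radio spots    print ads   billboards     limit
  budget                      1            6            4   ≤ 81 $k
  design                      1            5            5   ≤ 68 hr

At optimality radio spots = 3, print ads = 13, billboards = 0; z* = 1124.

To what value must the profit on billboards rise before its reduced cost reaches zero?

At the optimum: budget uses 81 of 81 (binding); design uses 68 of 68 (binding).
From A_Bᵀ y = c: 1·y_budget + 1·y_design = 15; 6·y_budget + 5·y_design = 83.
Solving: y_budget = 8, y_design = 7.
billboards enters the basis when its profit ≥ yᵀa₃ = 8·4 + 7·5 = 67.

67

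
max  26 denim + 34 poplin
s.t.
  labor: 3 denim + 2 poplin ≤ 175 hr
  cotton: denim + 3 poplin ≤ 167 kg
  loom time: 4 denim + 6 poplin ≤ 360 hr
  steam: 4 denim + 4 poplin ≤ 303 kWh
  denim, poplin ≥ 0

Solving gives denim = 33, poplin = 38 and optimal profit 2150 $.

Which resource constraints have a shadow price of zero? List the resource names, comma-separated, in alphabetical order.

labor: 175/175 (binding)
cotton: 147/167 (slack 20)
loom time: 360/360 (binding)
steam: 284/303 (slack 19)
By complementary slackness, a constraint with positive slack has shadow price 0 → cotton, steam.

cotton, steam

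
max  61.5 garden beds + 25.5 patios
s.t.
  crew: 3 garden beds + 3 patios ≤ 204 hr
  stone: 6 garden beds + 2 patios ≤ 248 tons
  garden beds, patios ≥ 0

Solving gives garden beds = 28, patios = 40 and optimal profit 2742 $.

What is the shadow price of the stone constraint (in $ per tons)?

Both crew and stone are binding at x*.
From A_Bᵀ y = c: 3·y_crew + 6·y_stone = 61.5; 3·y_crew + 2·y_stone = 25.5.
This yields shadow prices y_crew = 2.5, y_stone = 9.
Shadow price of stone = 9.

9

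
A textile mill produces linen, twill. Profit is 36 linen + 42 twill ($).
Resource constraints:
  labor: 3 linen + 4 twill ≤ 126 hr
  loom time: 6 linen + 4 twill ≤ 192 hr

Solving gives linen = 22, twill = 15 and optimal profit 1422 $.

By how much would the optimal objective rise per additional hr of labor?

At the optimum: labor uses 126 of 126 (binding); loom time uses 192 of 192 (binding).
From A_Bᵀ y = c: 3·y_labor + 6·y_loom time = 36; 4·y_labor + 4·y_loom time = 42.
Solving: y_labor = 9, y_loom time = 1.5.
Shadow price of labor = 9.

9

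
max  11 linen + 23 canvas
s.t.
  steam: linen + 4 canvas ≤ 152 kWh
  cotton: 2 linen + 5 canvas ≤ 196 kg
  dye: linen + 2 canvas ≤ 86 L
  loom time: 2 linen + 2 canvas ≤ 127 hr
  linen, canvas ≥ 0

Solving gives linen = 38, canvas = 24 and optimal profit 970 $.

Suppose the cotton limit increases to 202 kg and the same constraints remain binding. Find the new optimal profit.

At the optimum: steam uses 134 of 152 (slack = 18); cotton uses 196 of 196 (binding); dye uses 86 of 86 (binding); loom time uses 124 of 127 (slack = 3).
Since steam, loom time are not tight, their duals are 0.
Dual feasibility on the basic columns requires 2·y_cotton + 1·y_dye = 11, 5·y_cotton + 2·y_dye = 23.
Solving: y_cotton = 1, y_dye = 9.
Δz = y_cotton·Δb = 1 × (6) = 6, so new z* = 970 + 6 = 976.

976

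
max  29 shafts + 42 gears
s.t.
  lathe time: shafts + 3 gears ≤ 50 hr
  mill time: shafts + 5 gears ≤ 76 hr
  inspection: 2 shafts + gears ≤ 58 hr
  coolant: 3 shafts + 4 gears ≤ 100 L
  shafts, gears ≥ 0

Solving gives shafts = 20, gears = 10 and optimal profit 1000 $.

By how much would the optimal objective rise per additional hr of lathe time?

At the optimum: lathe time uses 50 of 50 (binding); mill time uses 70 of 76 (slack = 6); inspection uses 50 of 58 (slack = 8); coolant uses 100 of 100 (binding).
Since mill time, inspection are not tight, their duals are 0.
Dual feasibility on the basic columns requires 1·y_lathe time + 3·y_coolant = 29, 3·y_lathe time + 4·y_coolant = 42.
Solving: y_lathe time = 2, y_coolant = 9.
Shadow price of lathe time = 2.

2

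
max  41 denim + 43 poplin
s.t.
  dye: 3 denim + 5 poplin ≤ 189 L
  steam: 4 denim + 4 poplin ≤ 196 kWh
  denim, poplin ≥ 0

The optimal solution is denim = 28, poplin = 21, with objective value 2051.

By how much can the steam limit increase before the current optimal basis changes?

56

Binding constraints: dye, steam. The basis is B = [[3,5],[4,4]] with det -8.
Per unit increase in steam, x* moves by d = (0.625, -0.375).
The basis stays optimal until poplin reaches 0; allowable increase = 56 kWh.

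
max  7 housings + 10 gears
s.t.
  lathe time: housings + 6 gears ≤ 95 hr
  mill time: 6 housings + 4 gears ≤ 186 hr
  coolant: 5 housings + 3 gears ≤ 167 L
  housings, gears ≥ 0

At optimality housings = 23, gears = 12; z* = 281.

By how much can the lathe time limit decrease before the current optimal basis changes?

Binding constraints: lathe time, mill time. The basis is B = [[1,6],[6,4]] with det -32.
Per unit decrease in lathe time, x* moves by d = (0.125, -0.1875).
The basis stays optimal until gears reaches 0; allowable decrease = 64 hr.

64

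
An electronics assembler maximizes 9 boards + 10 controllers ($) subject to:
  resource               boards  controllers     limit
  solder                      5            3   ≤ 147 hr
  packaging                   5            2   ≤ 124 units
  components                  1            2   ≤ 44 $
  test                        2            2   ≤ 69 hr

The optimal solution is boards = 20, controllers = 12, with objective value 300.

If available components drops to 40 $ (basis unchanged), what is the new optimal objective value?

284

Binding: packaging and components. Non-binding: solder (11 unused), test (5 unused).
By complementary slackness, y = 0 for the non-binding constraints.
From A_Bᵀ y = c: 5·y_packaging + 1·y_components = 9; 2·y_packaging + 2·y_components = 10.
→ y_packaging = 1 and y_components = 4.
Δz = y_components·Δb = 4 × (-4) = -16, so new z* = 300 − 16 = 284.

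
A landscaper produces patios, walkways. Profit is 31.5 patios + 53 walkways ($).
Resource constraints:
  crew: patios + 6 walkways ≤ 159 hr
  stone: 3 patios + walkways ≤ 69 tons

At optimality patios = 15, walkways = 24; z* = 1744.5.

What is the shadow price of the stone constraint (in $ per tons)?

8

At the optimum: crew uses 159 of 159 (binding); stone uses 69 of 69 (binding).
From A_Bᵀ y = c: 1·y_crew + 3·y_stone = 31.5; 6·y_crew + 1·y_stone = 53.
Solving: y_crew = 7.5, y_stone = 8.
Shadow price of stone = 8.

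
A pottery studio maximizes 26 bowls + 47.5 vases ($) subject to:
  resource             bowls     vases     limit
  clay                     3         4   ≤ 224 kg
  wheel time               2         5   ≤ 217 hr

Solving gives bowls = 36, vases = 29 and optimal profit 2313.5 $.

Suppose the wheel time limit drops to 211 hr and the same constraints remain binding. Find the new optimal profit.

Both clay and wheel time are binding at x*.
The binding rows give the dual system: 3·y_clay + 2·y_wheel time = 26 and 4·y_clay + 5·y_wheel time = 47.5.
Solving: y_clay = 5, y_wheel time = 5.5.
Δz = y_wheel time·Δb = 5.5 × (-6) = -33, so new z* = 2313.5 − 33 = 2280.5.

2280.5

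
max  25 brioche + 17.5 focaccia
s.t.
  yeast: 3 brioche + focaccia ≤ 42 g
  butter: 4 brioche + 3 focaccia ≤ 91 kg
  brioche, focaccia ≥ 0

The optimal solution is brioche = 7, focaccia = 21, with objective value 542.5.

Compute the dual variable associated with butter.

5.5

Both yeast and butter are binding at x*.
From A_Bᵀ y = c: 3·y_yeast + 4·y_butter = 25; 1·y_yeast + 3·y_butter = 17.5.
This yields shadow prices y_yeast = 1, y_butter = 5.5.
Shadow price of butter = 5.5.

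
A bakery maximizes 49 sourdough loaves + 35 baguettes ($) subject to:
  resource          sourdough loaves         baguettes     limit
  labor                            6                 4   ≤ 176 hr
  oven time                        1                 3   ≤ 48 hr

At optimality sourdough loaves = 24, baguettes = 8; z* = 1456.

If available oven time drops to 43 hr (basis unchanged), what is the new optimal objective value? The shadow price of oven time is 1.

1451

Δb = -5, so new z* = 1456 + (1)·(-5) = 1456 − 5 = 1451.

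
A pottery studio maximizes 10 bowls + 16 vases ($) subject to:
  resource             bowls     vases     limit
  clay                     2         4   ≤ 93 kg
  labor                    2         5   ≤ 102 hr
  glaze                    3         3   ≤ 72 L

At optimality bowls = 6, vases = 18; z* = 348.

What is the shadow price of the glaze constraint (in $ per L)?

Check each constraint at x*: clay 84/93 (slack 9); labor 102/102 (tight); glaze 72/72 (tight).
By complementary slackness, y = 0 for the non-binding constraint.
Dual feasibility on the basic columns requires 2·y_labor + 3·y_glaze = 10, 5·y_labor + 3·y_glaze = 16.
Solving: y_labor = 2, y_glaze = 2.
Shadow price of glaze = 2.

2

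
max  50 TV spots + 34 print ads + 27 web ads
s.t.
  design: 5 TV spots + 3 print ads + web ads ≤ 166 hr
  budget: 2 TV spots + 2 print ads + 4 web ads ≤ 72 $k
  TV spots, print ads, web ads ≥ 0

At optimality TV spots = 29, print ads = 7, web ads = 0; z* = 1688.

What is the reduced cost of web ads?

At the optimum: design uses 166 of 166 (binding); budget uses 72 of 72 (binding).
The binding rows give the dual system: 5·y_design + 2·y_budget = 50 and 3·y_design + 2·y_budget = 34.
Solving: y_design = 8, y_budget = 5.
Reduced cost of web ads: c₃ − yᵀa₃ = 27 − (8·1 + 5·4) = 27 − 28 = -1.

-1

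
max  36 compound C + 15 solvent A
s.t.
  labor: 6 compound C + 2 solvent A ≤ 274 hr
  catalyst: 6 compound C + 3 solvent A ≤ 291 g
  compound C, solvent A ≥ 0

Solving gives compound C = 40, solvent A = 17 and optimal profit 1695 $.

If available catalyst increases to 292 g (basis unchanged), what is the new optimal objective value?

1698

Check each constraint at x*: labor 274/274 (tight); catalyst 291/291 (tight).
The binding rows give the dual system: 6·y_labor + 6·y_catalyst = 36 and 2·y_labor + 3·y_catalyst = 15.
This yields shadow prices y_labor = 3, y_catalyst = 3.
Δz = y_catalyst·Δb = 3 × (1) = 3, so new z* = 1695 + 3 = 1698.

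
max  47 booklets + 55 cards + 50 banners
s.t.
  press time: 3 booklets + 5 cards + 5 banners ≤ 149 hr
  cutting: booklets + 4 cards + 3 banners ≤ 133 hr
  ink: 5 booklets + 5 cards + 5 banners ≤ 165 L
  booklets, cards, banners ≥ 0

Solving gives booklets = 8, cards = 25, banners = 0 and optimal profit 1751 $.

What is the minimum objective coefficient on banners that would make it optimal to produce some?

Binding: press time and ink. Non-binding: cutting (25 unused).
By complementary slackness, y = 0 for the non-binding constraint.
Dual feasibility on the basic columns requires 3·y_press time + 5·y_ink = 47, 5·y_press time + 5·y_ink = 55.
Solving: y_press time = 4, y_ink = 7.
banners enters the basis when its profit ≥ yᵀa₃ = 4·5 + 7·5 = 55.

55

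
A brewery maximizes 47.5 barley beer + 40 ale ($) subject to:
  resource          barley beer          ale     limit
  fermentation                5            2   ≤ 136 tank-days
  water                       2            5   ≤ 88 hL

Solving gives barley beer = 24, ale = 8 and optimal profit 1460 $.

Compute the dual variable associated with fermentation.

At the optimum: fermentation uses 136 of 136 (binding); water uses 88 of 88 (binding).
From A_Bᵀ y = c: 5·y_fermentation + 2·y_water = 47.5; 2·y_fermentation + 5·y_water = 40.
Solving: y_fermentation = 7.5, y_water = 5.
Shadow price of fermentation = 7.5.

7.5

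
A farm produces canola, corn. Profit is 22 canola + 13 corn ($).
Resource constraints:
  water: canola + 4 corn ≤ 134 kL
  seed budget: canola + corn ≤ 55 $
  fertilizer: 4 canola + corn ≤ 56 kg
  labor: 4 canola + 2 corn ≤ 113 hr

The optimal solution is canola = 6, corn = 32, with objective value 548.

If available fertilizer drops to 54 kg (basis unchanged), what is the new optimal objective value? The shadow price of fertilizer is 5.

Δb = -2, so new z* = 548 + (5)·(-2) = 548 − 10 = 538.

538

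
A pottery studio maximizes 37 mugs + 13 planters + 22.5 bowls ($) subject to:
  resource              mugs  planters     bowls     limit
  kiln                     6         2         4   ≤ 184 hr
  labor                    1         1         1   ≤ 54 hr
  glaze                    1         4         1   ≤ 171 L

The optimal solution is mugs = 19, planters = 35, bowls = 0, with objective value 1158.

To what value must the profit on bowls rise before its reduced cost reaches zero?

25

At the optimum: kiln uses 184 of 184 (binding); labor uses 54 of 54 (binding); glaze uses 159 of 171 (slack = 12).
Since glaze is not tight, its dual is 0.
From A_Bᵀ y = c: 6·y_kiln + 1·y_labor = 37; 2·y_kiln + 1·y_labor = 13.
→ y_kiln = 6 and y_labor = 1.
bowls enters the basis when its profit ≥ yᵀa₃ = 6·4 + 1·1 = 25.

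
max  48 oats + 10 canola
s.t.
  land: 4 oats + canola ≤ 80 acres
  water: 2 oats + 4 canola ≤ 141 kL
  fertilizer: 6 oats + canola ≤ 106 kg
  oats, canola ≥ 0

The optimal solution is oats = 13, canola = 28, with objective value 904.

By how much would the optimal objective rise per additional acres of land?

6

At the optimum: land uses 80 of 80 (binding); water uses 138 of 141 (slack = 3); fertilizer uses 106 of 106 (binding).
Since water is not tight, its dual is 0.
The binding rows give the dual system: 4·y_land + 6·y_fertilizer = 48 and 1·y_land + 1·y_fertilizer = 10.
→ y_land = 6 and y_fertilizer = 4.
Shadow price of land = 6.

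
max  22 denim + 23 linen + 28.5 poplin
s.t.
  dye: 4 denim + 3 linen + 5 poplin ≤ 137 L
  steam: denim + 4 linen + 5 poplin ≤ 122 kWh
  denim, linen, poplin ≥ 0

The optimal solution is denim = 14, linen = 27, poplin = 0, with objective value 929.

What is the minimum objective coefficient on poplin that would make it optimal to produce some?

35

At the optimum: dye uses 137 of 137 (binding); steam uses 122 of 122 (binding).
Dual feasibility on the basic columns requires 4·y_dye + 1·y_steam = 22, 3·y_dye + 4·y_steam = 23.
Solving: y_dye = 5, y_steam = 2.
poplin enters the basis when its profit ≥ yᵀa₃ = 5·5 + 2·5 = 35.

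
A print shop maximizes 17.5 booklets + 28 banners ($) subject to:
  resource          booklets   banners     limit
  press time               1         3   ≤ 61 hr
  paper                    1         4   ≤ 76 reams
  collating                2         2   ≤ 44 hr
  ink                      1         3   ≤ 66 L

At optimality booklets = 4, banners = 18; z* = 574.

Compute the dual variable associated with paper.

Binding: paper and collating. Non-binding: press time (3 unused), ink (8 unused).
Since press time, ink are not tight, their duals are 0.
From A_Bᵀ y = c: 1·y_paper + 2·y_collating = 17.5; 4·y_paper + 2·y_collating = 28.
→ y_paper = 3.5 and y_collating = 7.
Shadow price of paper = 3.5.

3.5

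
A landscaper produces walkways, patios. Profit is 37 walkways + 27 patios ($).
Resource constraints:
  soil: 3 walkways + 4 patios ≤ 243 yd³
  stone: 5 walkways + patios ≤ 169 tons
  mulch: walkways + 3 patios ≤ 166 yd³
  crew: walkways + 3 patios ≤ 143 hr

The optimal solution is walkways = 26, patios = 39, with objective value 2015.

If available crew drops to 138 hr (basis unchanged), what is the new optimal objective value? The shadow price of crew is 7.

Δb = -5, so new z* = 2015 + (7)·(-5) = 2015 − 35 = 1980.

1980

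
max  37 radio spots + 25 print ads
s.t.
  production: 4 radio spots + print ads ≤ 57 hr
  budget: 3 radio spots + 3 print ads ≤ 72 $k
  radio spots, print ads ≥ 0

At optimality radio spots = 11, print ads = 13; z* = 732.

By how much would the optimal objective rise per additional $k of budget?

Both production and budget are binding at x*.
From A_Bᵀ y = c: 4·y_production + 3·y_budget = 37; 1·y_production + 3·y_budget = 25.
This yields shadow prices y_production = 4, y_budget = 7.
Shadow price of budget = 7.

7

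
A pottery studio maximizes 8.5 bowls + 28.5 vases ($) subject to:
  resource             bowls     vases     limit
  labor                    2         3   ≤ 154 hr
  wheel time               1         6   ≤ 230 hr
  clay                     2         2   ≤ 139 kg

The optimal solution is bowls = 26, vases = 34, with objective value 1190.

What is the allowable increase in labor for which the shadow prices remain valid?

Binding constraints: labor, wheel time. The basis is B = [[2,3],[1,6]] with det 9.
Per unit increase in labor, x* moves by d = (0.6667, -0.1111).
The basis stays optimal until clay becomes binding; allowable increase = 17.1 hr.

17.1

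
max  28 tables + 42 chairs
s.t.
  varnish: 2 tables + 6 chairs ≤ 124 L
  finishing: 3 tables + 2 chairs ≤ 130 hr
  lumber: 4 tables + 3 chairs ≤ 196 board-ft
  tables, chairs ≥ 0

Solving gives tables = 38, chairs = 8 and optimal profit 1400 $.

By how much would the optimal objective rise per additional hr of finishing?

Check each constraint at x*: varnish 124/124 (tight); finishing 130/130 (tight); lumber 176/196 (slack 20).
Slack constraints have shadow price 0 (complementary slackness).
From A_Bᵀ y = c: 2·y_varnish + 3·y_finishing = 28; 6·y_varnish + 2·y_finishing = 42.
This yields shadow prices y_varnish = 5, y_finishing = 6.
Shadow price of finishing = 6.

6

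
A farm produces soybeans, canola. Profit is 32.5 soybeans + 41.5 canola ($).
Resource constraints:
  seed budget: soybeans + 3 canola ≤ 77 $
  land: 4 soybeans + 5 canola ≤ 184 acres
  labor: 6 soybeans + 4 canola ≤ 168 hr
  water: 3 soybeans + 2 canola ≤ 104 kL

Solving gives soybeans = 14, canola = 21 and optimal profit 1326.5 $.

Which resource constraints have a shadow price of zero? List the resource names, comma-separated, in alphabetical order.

seed budget: 77/77 (binding)
land: 161/184 (slack 23)
labor: 168/168 (binding)
water: 84/104 (slack 20)
By complementary slackness, a constraint with positive slack has shadow price 0 → land, water.

land, water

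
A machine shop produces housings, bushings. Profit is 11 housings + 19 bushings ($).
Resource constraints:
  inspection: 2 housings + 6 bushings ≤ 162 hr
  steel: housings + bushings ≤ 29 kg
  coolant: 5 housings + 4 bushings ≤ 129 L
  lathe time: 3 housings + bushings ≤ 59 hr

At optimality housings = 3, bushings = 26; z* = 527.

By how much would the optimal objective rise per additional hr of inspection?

2

At the optimum: inspection uses 162 of 162 (binding); steel uses 29 of 29 (binding); coolant uses 119 of 129 (slack = 10); lathe time uses 35 of 59 (slack = 24).
Since coolant, lathe time are not tight, their duals are 0.
Dual feasibility on the basic columns requires 2·y_inspection + 1·y_steel = 11, 6·y_inspection + 1·y_steel = 19.
This yields shadow prices y_inspection = 2, y_steel = 7.
Shadow price of inspection = 2.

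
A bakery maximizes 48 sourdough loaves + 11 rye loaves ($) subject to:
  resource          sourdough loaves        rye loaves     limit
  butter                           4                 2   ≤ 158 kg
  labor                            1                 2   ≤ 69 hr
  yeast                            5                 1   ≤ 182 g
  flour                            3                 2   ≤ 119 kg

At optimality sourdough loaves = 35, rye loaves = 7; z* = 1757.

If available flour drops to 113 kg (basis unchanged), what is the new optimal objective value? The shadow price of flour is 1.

1751

Δb = -6, so new z* = 1757 + (1)·(-6) = 1757 − 6 = 1751.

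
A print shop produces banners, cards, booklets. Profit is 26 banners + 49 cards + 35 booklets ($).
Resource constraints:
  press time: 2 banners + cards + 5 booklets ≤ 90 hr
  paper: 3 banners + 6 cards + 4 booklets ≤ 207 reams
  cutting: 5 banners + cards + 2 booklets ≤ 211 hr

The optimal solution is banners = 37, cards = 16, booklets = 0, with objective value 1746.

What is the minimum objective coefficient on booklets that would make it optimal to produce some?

37

At the optimum: press time uses 90 of 90 (binding); paper uses 207 of 207 (binding); cutting uses 201 of 211 (slack = 10).
Since cutting is not tight, its dual is 0.
From A_Bᵀ y = c: 2·y_press time + 3·y_paper = 26; 1·y_press time + 6·y_paper = 49.
Solving: y_press time = 1, y_paper = 8.
booklets enters the basis when its profit ≥ yᵀa₃ = 1·5 + 8·4 = 37.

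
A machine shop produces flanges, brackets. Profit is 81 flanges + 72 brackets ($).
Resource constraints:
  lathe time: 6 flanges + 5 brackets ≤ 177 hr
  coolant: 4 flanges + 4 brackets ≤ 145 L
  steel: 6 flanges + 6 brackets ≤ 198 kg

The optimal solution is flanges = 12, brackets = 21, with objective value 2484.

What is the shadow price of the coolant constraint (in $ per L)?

0

Binding: lathe time and steel. Non-binding: coolant (13 unused).
By complementary slackness, y = 0 for the non-binding constraint.
From A_Bᵀ y = c: 6·y_lathe time + 6·y_steel = 81; 5·y_lathe time + 6·y_steel = 72.
→ y_lathe time = 9 and y_steel = 4.5.
Shadow price of coolant = 0.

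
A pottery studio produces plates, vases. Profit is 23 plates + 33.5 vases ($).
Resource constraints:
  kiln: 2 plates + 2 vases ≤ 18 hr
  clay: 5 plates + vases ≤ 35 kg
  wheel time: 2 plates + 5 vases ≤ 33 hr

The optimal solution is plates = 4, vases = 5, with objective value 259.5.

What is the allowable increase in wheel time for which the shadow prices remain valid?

12

Binding constraints: kiln, wheel time. The basis is B = [[2,2],[2,5]] with det 6.
Per unit increase in wheel time, x* moves by d = (-0.3333, 0.3333).
The basis stays optimal until plates reaches 0; allowable increase = 12 hr.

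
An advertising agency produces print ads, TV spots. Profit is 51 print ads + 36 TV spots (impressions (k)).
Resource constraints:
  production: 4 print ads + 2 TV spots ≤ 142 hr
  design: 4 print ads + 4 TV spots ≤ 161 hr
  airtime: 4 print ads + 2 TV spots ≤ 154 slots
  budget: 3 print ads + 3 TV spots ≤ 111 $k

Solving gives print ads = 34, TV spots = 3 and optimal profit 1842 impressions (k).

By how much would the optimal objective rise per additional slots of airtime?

Check each constraint at x*: production 142/142 (tight); design 148/161 (slack 13); airtime 142/154 (slack 12); budget 111/111 (tight).
Since design, airtime are not tight, their duals are 0.
Dual feasibility on the basic columns requires 4·y_production + 3·y_budget = 51, 2·y_production + 3·y_budget = 36.
This yields shadow prices y_production = 7.5, y_budget = 7.
Shadow price of airtime = 0.

0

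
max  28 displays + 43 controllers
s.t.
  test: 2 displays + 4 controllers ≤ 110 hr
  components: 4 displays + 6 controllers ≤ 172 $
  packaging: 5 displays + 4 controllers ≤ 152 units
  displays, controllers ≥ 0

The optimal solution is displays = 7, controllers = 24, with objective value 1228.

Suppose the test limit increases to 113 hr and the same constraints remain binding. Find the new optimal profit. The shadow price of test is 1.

Δb = 3, so new z* = 1228 + (1)·(3) = 1228 + 3 = 1231.

1231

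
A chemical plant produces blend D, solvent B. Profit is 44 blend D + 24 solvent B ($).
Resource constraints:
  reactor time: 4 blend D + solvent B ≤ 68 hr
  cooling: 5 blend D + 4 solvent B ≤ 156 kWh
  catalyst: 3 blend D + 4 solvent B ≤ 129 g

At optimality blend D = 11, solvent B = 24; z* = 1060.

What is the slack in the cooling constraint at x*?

5

cooling used = 5·11 + 4·24 = 151; slack = 156 − 151 = 5.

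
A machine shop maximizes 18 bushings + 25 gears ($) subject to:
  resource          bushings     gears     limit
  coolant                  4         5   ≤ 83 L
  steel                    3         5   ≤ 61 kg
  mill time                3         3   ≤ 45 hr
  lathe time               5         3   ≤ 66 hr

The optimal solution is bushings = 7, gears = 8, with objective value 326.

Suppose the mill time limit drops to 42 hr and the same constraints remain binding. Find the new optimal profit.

318.5

Check each constraint at x*: coolant 68/83 (slack 15); steel 61/61 (tight); mill time 45/45 (tight); lathe time 59/66 (slack 7).
Since coolant, lathe time are not tight, their duals are 0.
The binding rows give the dual system: 3·y_steel + 3·y_mill time = 18 and 5·y_steel + 3·y_mill time = 25.
This yields shadow prices y_steel = 3.5, y_mill time = 2.5.
Δz = y_mill time·Δb = 2.5 × (-3) = -7.5, so new z* = 326 − 7.5 = 318.5.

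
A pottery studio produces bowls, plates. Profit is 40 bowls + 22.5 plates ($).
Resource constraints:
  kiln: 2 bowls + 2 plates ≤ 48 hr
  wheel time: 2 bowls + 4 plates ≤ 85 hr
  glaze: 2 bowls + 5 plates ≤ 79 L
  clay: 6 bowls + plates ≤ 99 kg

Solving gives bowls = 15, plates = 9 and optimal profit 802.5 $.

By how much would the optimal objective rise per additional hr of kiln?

Binding: kiln and clay. Non-binding: wheel time (19 unused), glaze (4 unused).
By complementary slackness, y = 0 for the non-binding constraints.
The binding rows give the dual system: 2·y_kiln + 6·y_clay = 40 and 2·y_kiln + 1·y_clay = 22.5.
Solving: y_kiln = 9.5, y_clay = 3.5.
Shadow price of kiln = 9.5.

9.5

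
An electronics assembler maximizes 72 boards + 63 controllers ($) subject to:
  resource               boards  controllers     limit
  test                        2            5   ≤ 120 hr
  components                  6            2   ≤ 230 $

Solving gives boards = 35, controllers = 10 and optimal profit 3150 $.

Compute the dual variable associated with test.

9

Check each constraint at x*: test 120/120 (tight); components 230/230 (tight).
Dual feasibility on the basic columns requires 2·y_test + 6·y_components = 72, 5·y_test + 2·y_components = 63.
Solving: y_test = 9, y_components = 9.
Shadow price of test = 9.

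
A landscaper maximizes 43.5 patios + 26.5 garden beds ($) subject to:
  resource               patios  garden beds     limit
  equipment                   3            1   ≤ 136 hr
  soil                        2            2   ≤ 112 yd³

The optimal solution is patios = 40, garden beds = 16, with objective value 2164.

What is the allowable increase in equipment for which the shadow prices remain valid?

Binding constraints: equipment, soil. The basis is B = [[3,1],[2,2]] with det 4.
Per unit increase in equipment, x* moves by d = (0.5, -0.5).
The basis stays optimal until garden beds reaches 0; allowable increase = 32 hr.

32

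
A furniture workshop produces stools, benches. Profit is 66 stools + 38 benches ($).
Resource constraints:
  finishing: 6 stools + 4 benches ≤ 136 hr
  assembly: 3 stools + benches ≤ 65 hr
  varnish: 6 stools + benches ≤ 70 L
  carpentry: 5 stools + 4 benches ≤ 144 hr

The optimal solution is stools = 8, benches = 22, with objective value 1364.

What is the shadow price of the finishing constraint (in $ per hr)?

9

Check each constraint at x*: finishing 136/136 (tight); assembly 46/65 (slack 19); varnish 70/70 (tight); carpentry 128/144 (slack 16).
By complementary slackness, y = 0 for the non-binding constraints.
Dual feasibility on the basic columns requires 6·y_finishing + 6·y_varnish = 66, 4·y_finishing + 1·y_varnish = 38.
→ y_finishing = 9 and y_varnish = 2.
Shadow price of finishing = 9.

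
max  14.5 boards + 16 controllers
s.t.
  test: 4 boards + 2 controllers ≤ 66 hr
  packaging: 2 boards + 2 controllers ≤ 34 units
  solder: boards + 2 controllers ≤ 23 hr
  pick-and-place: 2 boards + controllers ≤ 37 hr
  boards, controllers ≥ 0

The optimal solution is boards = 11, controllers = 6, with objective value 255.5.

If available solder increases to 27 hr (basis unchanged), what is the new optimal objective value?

261.5

Binding: packaging and solder. Non-binding: test (10 unused), pick-and-place (9 unused).
Slack constraints have shadow price 0 (complementary slackness).
Dual feasibility on the basic columns requires 2·y_packaging + 1·y_solder = 14.5, 2·y_packaging + 2·y_solder = 16.
This yields shadow prices y_packaging = 6.5, y_solder = 1.5.
Δz = y_solder·Δb = 1.5 × (4) = 6, so new z* = 255.5 + 6 = 261.5.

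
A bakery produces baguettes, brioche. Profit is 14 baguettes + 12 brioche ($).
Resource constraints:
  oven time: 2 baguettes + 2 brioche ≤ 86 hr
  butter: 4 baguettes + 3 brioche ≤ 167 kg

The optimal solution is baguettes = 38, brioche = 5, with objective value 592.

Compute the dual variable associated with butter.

2

At the optimum: oven time uses 86 of 86 (binding); butter uses 167 of 167 (binding).
From A_Bᵀ y = c: 2·y_oven time + 4·y_butter = 14; 2·y_oven time + 3·y_butter = 12.
→ y_oven time = 3 and y_butter = 2.
Shadow price of butter = 2.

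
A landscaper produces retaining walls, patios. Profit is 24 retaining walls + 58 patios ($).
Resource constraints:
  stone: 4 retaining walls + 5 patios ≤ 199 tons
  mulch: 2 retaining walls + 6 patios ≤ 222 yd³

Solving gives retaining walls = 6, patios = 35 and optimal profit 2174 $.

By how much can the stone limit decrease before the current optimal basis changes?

Binding constraints: stone, mulch. The basis is B = [[4,5],[2,6]] with det 14.
Per unit decrease in stone, x* moves by d = (-0.4286, 0.1429).
The basis stays optimal until retaining walls reaches 0; allowable decrease = 14 tons.

14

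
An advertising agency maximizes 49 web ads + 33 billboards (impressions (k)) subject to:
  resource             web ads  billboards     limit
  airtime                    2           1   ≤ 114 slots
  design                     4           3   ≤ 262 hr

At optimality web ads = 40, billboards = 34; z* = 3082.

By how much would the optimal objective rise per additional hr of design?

At the optimum: airtime uses 114 of 114 (binding); design uses 262 of 262 (binding).
From A_Bᵀ y = c: 2·y_airtime + 4·y_design = 49; 1·y_airtime + 3·y_design = 33.
Solving: y_airtime = 7.5, y_design = 8.5.
Shadow price of design = 8.5.

8.5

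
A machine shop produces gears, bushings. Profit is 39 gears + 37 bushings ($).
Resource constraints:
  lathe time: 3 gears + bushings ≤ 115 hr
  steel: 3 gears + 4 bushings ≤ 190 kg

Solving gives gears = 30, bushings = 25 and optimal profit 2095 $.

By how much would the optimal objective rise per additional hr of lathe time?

5

Check each constraint at x*: lathe time 115/115 (tight); steel 190/190 (tight).
From A_Bᵀ y = c: 3·y_lathe time + 3·y_steel = 39; 1·y_lathe time + 4·y_steel = 37.
Solving: y_lathe time = 5, y_steel = 8.
Shadow price of lathe time = 5.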